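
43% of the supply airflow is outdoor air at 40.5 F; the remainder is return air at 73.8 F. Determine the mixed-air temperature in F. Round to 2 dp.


T_mix = 0.43*40.5 + 0.57*73.8 = 59.48 F

59.48 F


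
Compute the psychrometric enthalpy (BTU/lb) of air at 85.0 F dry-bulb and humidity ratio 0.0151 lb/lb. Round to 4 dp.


h = 0.24*85.0 + 0.0151*(1061+0.444*85.0) = 36.9910 BTU/lb

36.9910 BTU/lb


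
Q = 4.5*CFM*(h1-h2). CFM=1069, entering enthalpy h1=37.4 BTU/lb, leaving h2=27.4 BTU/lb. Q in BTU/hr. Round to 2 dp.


Q = 4.5 * 1069 * (37.4 - 27.4) = 48105.00 BTU/hr

48105.00 BTU/hr


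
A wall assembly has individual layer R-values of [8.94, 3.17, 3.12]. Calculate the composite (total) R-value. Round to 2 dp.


R_total = 8.94 + 3.17 + 3.12 = 15.23

15.23


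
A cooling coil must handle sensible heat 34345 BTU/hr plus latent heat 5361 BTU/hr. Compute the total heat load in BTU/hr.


Qt = 34345 + 5361 = 39706 BTU/hr

39706 BTU/hr


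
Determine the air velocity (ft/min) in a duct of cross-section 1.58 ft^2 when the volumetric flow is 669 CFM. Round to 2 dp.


V = 669 / 1.58 = 423.42 ft/min

423.42 ft/min


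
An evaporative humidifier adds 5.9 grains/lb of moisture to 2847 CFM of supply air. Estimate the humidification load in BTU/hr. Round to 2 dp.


Q = 0.68 * 2847 * 5.9 = 11422.16 BTU/hr

11422.16 BTU/hr


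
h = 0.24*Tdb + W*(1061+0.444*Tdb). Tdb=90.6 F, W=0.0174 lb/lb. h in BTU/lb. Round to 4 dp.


h = 0.24*90.6 + 0.0174*(1061+0.444*90.6) = 40.9053 BTU/lb

40.9053 BTU/lb


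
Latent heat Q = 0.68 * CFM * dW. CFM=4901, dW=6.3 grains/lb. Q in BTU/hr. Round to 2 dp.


Q = 0.68 * 4901 * 6.3 = 20995.88 BTU/hr

20995.88 BTU/hr


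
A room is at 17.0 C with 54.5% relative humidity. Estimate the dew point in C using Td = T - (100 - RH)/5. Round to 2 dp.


Td = 17.0 - (100-54.5)/5 = 7.90 C

7.90 C


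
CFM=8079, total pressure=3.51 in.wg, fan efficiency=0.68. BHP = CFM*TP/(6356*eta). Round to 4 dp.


BHP = 8079 * 3.51 / (6356 * 0.68) = 6.5610 hp

6.5610 hp


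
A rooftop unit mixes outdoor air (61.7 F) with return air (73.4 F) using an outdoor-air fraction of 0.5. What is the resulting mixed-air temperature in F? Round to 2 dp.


T_mix = 0.5*61.7 + 0.5*73.4 = 67.55 F

67.55 F


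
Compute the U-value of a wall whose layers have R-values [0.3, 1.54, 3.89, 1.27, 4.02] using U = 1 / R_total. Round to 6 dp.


R_total = 0.3 + 1.54 + 3.89 + 1.27 + 4.02 = 11.02
U = 1/11.02 = 0.090744

0.090744


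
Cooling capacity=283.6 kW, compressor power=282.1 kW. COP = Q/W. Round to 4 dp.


COP = 283.6 / 282.1 = 1.0053

1.0053


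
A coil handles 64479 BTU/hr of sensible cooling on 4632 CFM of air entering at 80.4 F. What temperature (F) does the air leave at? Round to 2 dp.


dT = 64479/(1.08*4632) = 12.8892
T_leave = 80.4 - 12.8892 = 67.51 F

67.51 F


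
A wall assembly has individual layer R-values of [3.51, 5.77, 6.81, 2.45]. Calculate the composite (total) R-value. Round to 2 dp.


R_total = 3.51 + 5.77 + 6.81 + 2.45 = 18.54

18.54


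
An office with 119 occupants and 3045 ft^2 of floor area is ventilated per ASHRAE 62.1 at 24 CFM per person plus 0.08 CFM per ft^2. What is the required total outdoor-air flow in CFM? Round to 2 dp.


Total = 119*24 + 3045*0.08 = 3099.60 CFM

3099.60 CFM


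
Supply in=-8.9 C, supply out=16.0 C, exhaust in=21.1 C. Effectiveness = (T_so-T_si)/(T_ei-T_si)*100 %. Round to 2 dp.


eff = (16.0-(-8.9))/(21.1-(-8.9))*100 = 83.00 %

83.00 %


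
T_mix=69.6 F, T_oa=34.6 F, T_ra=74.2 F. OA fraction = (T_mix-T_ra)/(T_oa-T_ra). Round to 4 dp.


frac = (69.6 - 74.2) / (34.6 - 74.2) = 0.1162

0.1162


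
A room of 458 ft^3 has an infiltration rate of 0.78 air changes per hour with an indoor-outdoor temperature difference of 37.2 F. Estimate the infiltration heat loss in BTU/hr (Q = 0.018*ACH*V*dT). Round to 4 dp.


Q = 0.018 * 0.78 * 458 * 37.2 = 239.2079 BTU/hr

239.2079 BTU/hr


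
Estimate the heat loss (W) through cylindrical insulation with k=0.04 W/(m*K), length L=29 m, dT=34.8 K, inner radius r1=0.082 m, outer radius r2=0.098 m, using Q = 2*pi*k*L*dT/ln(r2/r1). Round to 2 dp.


Q = 2*pi*0.04*29*34.8/ln(0.098/0.082) = 1422.96 W

1422.96 W


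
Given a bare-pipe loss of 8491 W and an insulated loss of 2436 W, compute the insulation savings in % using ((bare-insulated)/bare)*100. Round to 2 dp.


Savings = ((8491-2436)/8491)*100 = 71.31 %

71.31 %


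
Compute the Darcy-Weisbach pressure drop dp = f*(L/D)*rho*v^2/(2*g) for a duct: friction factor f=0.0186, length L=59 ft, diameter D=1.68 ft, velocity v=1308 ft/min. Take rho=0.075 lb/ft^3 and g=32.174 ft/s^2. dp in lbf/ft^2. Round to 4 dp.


v_fps = 1308/60 = 21.8 ft/s
dp = 0.0186*(59/1.68)*0.075*21.8^2/(2*32.174) = 0.3618 lbf/ft^2

0.3618 lbf/ft^2


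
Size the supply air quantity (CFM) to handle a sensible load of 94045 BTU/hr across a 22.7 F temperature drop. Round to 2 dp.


CFM = 94045 / (1.08 * 22.7) = 3836.07

3836.07 CFM


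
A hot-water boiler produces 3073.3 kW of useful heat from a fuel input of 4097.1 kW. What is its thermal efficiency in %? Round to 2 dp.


eta = (3073.3/4097.1)*100 = 75.01 %

75.01 %


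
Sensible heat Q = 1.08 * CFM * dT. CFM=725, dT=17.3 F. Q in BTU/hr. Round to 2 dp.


Q = 1.08 * 725 * 17.3 = 13545.90 BTU/hr

13545.90 BTU/hr


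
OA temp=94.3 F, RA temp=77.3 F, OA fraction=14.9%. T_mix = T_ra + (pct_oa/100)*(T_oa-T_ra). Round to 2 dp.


T_mix = 77.3 + (14.9/100)*(94.3-77.3) = 79.83 F

79.83 F


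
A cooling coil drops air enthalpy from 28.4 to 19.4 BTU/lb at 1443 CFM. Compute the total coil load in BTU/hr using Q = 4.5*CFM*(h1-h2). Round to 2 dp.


Q = 4.5 * 1443 * (28.4 - 19.4) = 58441.50 BTU/hr

58441.50 BTU/hr


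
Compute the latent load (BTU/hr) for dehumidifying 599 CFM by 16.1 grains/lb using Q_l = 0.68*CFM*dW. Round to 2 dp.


Q = 0.68 * 599 * 16.1 = 6557.85 BTU/hr

6557.85 BTU/hr


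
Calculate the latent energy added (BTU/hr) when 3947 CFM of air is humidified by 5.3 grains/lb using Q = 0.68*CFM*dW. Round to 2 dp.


Q = 0.68 * 3947 * 5.3 = 14224.99 BTU/hr

14224.99 BTU/hr


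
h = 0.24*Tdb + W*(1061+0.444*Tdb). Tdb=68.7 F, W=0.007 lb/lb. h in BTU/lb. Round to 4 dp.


h = 0.24*68.7 + 0.007*(1061+0.444*68.7) = 24.1285 BTU/lb

24.1285 BTU/lb


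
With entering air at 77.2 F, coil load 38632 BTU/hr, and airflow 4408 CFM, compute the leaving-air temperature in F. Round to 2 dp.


dT = 38632/(1.08*4408) = 8.1149
T_leave = 77.2 - 8.1149 = 69.09 F

69.09 F


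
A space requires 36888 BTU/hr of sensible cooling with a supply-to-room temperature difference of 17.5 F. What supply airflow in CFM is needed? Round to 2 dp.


CFM = 36888 / (1.08 * 17.5) = 1951.75

1951.75 CFM


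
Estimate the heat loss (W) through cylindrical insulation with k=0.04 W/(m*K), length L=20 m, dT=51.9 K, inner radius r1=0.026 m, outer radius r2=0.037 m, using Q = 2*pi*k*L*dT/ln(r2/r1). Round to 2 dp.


Q = 2*pi*0.04*20*51.9/ln(0.037/0.026) = 739.40 W

739.40 W


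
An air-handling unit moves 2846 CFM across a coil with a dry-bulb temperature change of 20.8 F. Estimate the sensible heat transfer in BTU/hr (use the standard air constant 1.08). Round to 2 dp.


Q = 1.08 * 2846 * 20.8 = 63932.54 BTU/hr

63932.54 BTU/hr


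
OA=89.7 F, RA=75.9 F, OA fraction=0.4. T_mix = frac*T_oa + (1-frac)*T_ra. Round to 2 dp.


T_mix = 0.4*89.7 + 0.6*75.9 = 81.42 F

81.42 F


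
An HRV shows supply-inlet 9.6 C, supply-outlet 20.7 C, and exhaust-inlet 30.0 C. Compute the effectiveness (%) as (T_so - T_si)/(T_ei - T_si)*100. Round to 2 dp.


eff = (20.7-9.6)/(30.0-9.6)*100 = 54.41 %

54.41 %


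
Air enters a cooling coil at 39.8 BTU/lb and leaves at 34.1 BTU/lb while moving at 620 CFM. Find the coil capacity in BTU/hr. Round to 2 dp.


Q = 4.5 * 620 * (39.8 - 34.1) = 15903.00 BTU/hr

15903.00 BTU/hr


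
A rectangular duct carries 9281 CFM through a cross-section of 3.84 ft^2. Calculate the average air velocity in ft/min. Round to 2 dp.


V = 9281 / 3.84 = 2416.93 ft/min

2416.93 ft/min


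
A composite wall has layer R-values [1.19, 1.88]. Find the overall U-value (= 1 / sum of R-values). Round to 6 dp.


R_total = 1.19 + 1.88 = 3.07
U = 1/3.07 = 0.325733

0.325733


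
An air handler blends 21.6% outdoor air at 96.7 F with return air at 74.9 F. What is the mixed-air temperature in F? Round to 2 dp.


T_mix = 74.9 + (21.6/100)*(96.7-74.9) = 79.61 F

79.61 F


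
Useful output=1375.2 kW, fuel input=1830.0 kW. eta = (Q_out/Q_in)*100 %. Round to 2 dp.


eta = (1375.2/1830.0)*100 = 75.15 %

75.15 %


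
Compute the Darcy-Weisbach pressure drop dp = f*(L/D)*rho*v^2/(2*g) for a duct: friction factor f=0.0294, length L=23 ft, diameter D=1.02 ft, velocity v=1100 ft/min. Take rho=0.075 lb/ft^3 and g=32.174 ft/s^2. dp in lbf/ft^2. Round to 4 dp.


v_fps = 1100/60 = 18.3333 ft/s
dp = 0.0294*(23/1.02)*0.075*18.3333^2/(2*32.174) = 0.2597 lbf/ft^2

0.2597 lbf/ft^2


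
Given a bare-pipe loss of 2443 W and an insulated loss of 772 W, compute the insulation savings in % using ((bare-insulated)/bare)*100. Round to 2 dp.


Savings = ((2443-772)/2443)*100 = 68.40 %

68.40 %


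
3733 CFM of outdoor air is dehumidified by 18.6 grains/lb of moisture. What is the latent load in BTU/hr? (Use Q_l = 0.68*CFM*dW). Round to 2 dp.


Q = 0.68 * 3733 * 18.6 = 47214.98 BTU/hr

47214.98 BTU/hr


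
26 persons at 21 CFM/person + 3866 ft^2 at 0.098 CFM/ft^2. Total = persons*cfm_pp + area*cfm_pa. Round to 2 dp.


Total = 26*21 + 3866*0.098 = 924.87 CFM

924.87 CFM


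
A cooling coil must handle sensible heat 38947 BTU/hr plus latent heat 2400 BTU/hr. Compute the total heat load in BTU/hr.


Qt = 38947 + 2400 = 41347 BTU/hr

41347 BTU/hr


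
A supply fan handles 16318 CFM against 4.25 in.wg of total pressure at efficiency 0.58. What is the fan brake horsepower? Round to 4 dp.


BHP = 16318 * 4.25 / (6356 * 0.58) = 18.8124 hp

18.8124 hp


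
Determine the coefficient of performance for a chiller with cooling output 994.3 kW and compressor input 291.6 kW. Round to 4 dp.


COP = 994.3 / 291.6 = 3.4098

3.4098


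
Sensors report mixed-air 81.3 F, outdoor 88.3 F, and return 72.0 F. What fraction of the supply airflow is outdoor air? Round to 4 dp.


frac = (81.3 - 72.0) / (88.3 - 72.0) = 0.5706

0.5706


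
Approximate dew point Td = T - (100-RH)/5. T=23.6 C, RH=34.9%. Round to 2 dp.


Td = 23.6 - (100-34.9)/5 = 10.58 C

10.58 C


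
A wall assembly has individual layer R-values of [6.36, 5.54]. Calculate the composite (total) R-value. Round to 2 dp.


R_total = 6.36 + 5.54 = 11.90

11.90


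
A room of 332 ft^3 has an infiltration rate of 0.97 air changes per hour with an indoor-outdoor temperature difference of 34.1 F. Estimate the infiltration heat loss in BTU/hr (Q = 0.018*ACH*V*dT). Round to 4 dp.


Q = 0.018 * 0.97 * 332 * 34.1 = 197.6682 BTU/hr

197.6682 BTU/hr


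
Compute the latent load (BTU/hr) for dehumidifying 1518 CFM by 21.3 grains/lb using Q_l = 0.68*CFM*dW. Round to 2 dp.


Q = 0.68 * 1518 * 21.3 = 21986.71 BTU/hr

21986.71 BTU/hr


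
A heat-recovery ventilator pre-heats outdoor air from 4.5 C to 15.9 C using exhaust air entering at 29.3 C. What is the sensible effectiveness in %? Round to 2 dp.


eff = (15.9-4.5)/(29.3-4.5)*100 = 45.97 %

45.97 %


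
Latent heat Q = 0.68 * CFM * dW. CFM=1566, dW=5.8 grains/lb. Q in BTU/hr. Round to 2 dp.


Q = 0.68 * 1566 * 5.8 = 6176.30 BTU/hr

6176.30 BTU/hr


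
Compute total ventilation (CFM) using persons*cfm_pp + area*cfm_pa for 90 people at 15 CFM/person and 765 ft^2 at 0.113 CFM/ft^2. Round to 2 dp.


Total = 90*15 + 765*0.113 = 1436.45 CFM

1436.45 CFM


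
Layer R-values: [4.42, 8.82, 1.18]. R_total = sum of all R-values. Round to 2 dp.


R_total = 4.42 + 8.82 + 1.18 = 14.42

14.42


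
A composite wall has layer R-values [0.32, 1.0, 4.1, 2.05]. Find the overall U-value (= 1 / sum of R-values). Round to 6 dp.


R_total = 0.32 + 1.0 + 4.1 + 2.05 = 7.47
U = 1/7.47 = 0.133869

0.133869


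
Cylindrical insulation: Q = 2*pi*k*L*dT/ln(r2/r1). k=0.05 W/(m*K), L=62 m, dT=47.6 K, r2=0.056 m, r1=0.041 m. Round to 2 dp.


Q = 2*pi*0.05*62*47.6/ln(0.056/0.041) = 2973.72 W

2973.72 W


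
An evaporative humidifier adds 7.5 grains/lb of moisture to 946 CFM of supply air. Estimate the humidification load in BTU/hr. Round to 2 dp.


Q = 0.68 * 946 * 7.5 = 4824.60 BTU/hr

4824.60 BTU/hr


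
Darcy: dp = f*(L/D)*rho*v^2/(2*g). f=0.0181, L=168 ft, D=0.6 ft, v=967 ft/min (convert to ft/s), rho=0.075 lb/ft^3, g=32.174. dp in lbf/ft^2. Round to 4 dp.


v_fps = 967/60 = 16.1167 ft/s
dp = 0.0181*(168/0.6)*0.075*16.1167^2/(2*32.174) = 1.5343 lbf/ft^2

1.5343 lbf/ft^2


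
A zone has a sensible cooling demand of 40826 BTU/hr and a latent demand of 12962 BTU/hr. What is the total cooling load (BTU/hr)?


Qt = 40826 + 12962 = 53788 BTU/hr

53788 BTU/hr


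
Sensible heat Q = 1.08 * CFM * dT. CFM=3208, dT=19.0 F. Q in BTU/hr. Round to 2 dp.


Q = 1.08 * 3208 * 19.0 = 65828.16 BTU/hr

65828.16 BTU/hr


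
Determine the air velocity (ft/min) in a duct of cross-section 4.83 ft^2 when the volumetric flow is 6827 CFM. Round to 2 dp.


V = 6827 / 4.83 = 1413.46 ft/min

1413.46 ft/min


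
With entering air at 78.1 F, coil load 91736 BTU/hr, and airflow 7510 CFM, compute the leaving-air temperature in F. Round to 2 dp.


dT = 91736/(1.08*7510) = 11.3104
T_leave = 78.1 - 11.3104 = 66.79 F

66.79 F


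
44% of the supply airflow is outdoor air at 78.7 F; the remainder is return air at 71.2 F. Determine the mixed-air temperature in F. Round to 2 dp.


T_mix = 0.44*78.7 + 0.56*71.2 = 74.50 F

74.50 F


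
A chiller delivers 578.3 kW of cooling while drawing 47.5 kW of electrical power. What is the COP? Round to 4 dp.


COP = 578.3 / 47.5 = 12.1747

12.1747


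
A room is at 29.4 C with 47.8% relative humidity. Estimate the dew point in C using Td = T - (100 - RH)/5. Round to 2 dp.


Td = 29.4 - (100-47.8)/5 = 18.96 C

18.96 C


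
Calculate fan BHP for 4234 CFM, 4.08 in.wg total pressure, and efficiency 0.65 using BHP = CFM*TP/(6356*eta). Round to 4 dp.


BHP = 4234 * 4.08 / (6356 * 0.65) = 4.1813 hp

4.1813 hp


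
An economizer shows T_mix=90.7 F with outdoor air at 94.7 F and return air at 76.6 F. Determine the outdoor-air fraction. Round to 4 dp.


frac = (90.7 - 76.6) / (94.7 - 76.6) = 0.7790

0.7790


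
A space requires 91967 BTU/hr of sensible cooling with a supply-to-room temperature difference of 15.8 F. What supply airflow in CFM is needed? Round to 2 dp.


CFM = 91967 / (1.08 * 15.8) = 5389.53

5389.53 CFM


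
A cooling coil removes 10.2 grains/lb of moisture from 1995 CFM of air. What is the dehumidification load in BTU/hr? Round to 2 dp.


Q = 0.68 * 1995 * 10.2 = 13837.32 BTU/hr

13837.32 BTU/hr


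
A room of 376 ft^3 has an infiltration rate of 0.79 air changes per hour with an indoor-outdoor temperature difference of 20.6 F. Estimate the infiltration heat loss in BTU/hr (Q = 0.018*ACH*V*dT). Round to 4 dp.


Q = 0.018 * 0.79 * 376 * 20.6 = 110.1424 BTU/hr

110.1424 BTU/hr


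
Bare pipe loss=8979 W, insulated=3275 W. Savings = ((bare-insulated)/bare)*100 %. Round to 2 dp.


Savings = ((8979-3275)/8979)*100 = 63.53 %

63.53 %


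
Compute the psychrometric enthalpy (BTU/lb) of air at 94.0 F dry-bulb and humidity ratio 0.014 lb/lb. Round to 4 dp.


h = 0.24*94.0 + 0.014*(1061+0.444*94.0) = 37.9983 BTU/lb

37.9983 BTU/lb


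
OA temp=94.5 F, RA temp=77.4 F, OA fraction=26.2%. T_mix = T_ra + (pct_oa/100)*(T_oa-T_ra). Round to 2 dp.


T_mix = 77.4 + (26.2/100)*(94.5-77.4) = 81.88 F

81.88 F


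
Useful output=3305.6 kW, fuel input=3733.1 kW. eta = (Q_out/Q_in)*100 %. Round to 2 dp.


eta = (3305.6/3733.1)*100 = 88.55 %

88.55 %


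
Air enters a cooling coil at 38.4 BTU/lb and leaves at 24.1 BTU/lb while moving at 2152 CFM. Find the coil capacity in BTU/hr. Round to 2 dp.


Q = 4.5 * 2152 * (38.4 - 24.1) = 138481.20 BTU/hr

138481.20 BTU/hr


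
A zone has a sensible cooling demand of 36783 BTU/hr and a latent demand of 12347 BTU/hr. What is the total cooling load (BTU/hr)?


Qt = 36783 + 12347 = 49130 BTU/hr

49130 BTU/hr


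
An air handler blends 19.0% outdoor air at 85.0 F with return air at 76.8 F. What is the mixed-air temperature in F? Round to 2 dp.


T_mix = 76.8 + (19.0/100)*(85.0-76.8) = 78.36 F

78.36 F


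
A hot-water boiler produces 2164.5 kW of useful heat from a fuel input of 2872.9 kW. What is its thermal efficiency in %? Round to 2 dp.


eta = (2164.5/2872.9)*100 = 75.34 %

75.34 %


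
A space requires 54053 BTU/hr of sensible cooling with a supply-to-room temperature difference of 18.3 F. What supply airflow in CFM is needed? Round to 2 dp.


CFM = 54053 / (1.08 * 18.3) = 2734.92

2734.92 CFM


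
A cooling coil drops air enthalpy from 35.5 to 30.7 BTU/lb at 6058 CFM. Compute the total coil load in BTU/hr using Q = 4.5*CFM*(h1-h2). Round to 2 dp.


Q = 4.5 * 6058 * (35.5 - 30.7) = 130852.80 BTU/hr

130852.80 BTU/hr


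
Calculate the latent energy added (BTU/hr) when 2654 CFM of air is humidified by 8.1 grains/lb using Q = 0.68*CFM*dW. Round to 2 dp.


Q = 0.68 * 2654 * 8.1 = 14618.23 BTU/hr

14618.23 BTU/hr


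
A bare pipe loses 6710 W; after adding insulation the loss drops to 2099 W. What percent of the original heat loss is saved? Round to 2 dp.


Savings = ((6710-2099)/6710)*100 = 68.72 %

68.72 %


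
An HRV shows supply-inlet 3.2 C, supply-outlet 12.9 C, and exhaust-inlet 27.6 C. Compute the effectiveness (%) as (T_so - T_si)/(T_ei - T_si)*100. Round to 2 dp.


eff = (12.9-3.2)/(27.6-3.2)*100 = 39.75 %

39.75 %


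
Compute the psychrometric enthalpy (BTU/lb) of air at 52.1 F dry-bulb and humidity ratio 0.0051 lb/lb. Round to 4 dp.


h = 0.24*52.1 + 0.0051*(1061+0.444*52.1) = 18.0331 BTU/lb

18.0331 BTU/lb


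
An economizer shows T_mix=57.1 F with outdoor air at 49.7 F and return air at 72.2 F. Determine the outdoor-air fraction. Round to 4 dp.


frac = (57.1 - 72.2) / (49.7 - 72.2) = 0.6711

0.6711


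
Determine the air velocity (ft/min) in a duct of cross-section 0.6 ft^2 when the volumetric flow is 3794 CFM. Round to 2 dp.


V = 3794 / 0.6 = 6323.33 ft/min

6323.33 ft/min


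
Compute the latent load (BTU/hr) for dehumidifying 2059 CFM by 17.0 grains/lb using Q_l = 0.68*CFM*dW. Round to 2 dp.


Q = 0.68 * 2059 * 17.0 = 23802.04 BTU/hr

23802.04 BTU/hr


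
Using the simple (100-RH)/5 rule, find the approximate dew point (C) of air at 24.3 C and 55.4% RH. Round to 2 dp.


Td = 24.3 - (100-55.4)/5 = 15.38 C

15.38 C


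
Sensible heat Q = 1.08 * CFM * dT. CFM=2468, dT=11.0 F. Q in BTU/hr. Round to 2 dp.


Q = 1.08 * 2468 * 11.0 = 29319.84 BTU/hr

29319.84 BTU/hr


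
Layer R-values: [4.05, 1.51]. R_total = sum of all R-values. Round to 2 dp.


R_total = 4.05 + 1.51 = 5.56

5.56


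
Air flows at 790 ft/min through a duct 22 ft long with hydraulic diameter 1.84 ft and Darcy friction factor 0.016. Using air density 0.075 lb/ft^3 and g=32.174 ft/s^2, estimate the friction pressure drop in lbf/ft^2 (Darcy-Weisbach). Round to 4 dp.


v_fps = 790/60 = 13.1667 ft/s
dp = 0.016*(22/1.84)*0.075*13.1667^2/(2*32.174) = 0.0387 lbf/ft^2

0.0387 lbf/ft^2


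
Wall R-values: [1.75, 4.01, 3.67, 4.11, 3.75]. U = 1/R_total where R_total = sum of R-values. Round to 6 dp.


R_total = 1.75 + 4.01 + 3.67 + 4.11 + 3.75 = 17.29
U = 1/17.29 = 0.057837

0.057837


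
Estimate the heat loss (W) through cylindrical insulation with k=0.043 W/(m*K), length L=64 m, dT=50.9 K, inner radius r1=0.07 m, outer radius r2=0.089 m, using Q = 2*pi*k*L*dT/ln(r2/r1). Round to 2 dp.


Q = 2*pi*0.043*64*50.9/ln(0.089/0.07) = 3665.05 W

3665.05 W


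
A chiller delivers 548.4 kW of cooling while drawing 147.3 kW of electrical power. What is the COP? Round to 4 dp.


COP = 548.4 / 147.3 = 3.7230

3.7230


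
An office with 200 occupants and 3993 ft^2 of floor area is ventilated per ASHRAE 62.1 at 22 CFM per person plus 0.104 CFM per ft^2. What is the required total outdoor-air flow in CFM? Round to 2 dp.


Total = 200*22 + 3993*0.104 = 4815.27 CFM

4815.27 CFM


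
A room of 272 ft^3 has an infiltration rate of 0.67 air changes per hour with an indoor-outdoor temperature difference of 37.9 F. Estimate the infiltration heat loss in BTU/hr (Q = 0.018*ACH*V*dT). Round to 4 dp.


Q = 0.018 * 0.67 * 272 * 37.9 = 124.3241 BTU/hr

124.3241 BTU/hr


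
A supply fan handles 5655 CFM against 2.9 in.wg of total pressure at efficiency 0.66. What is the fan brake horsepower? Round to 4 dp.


BHP = 5655 * 2.9 / (6356 * 0.66) = 3.9093 hp

3.9093 hp


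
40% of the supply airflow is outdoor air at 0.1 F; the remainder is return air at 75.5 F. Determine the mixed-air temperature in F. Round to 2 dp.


T_mix = 0.4*0.1 + 0.6*75.5 = 45.34 F

45.34 F


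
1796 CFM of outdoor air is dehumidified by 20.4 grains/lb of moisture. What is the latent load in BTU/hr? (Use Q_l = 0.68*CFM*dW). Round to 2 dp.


Q = 0.68 * 1796 * 20.4 = 24914.11 BTU/hr

24914.11 BTU/hr


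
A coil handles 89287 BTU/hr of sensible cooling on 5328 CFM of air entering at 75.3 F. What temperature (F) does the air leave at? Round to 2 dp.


dT = 89287/(1.08*5328) = 15.5167
T_leave = 75.3 - 15.5167 = 59.78 F

59.78 F


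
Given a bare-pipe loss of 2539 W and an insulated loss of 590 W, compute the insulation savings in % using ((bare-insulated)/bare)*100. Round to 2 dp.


Savings = ((2539-590)/2539)*100 = 76.76 %

76.76 %


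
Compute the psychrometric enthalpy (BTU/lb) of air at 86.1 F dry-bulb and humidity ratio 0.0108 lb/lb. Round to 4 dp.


h = 0.24*86.1 + 0.0108*(1061+0.444*86.1) = 32.5357 BTU/lb

32.5357 BTU/lb


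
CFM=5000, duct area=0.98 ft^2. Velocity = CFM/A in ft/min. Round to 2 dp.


V = 5000 / 0.98 = 5102.04 ft/min

5102.04 ft/min


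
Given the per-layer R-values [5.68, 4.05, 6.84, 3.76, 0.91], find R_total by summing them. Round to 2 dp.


R_total = 5.68 + 4.05 + 6.84 + 3.76 + 0.91 = 21.24

21.24


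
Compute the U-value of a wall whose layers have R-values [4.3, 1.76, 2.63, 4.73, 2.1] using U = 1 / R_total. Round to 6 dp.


R_total = 4.3 + 1.76 + 2.63 + 4.73 + 2.1 = 15.52
U = 1/15.52 = 0.064433

0.064433


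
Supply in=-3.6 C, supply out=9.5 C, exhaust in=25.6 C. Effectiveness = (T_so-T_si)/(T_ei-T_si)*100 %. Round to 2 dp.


eff = (9.5-(-3.6))/(25.6-(-3.6))*100 = 44.86 %

44.86 %


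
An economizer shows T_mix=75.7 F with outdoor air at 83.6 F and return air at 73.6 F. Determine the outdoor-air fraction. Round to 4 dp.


frac = (75.7 - 73.6) / (83.6 - 73.6) = 0.2100

0.2100


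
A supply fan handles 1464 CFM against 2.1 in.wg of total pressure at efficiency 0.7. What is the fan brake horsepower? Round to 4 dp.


BHP = 1464 * 2.1 / (6356 * 0.7) = 0.6910 hp

0.6910 hp


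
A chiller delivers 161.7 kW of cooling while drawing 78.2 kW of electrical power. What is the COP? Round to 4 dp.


COP = 161.7 / 78.2 = 2.0678

2.0678


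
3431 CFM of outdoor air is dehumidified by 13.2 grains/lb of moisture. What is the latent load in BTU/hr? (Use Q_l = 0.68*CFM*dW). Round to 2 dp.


Q = 0.68 * 3431 * 13.2 = 30796.66 BTU/hr

30796.66 BTU/hr


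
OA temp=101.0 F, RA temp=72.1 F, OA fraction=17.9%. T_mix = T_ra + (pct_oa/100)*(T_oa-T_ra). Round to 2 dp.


T_mix = 72.1 + (17.9/100)*(101.0-72.1) = 77.27 F

77.27 F


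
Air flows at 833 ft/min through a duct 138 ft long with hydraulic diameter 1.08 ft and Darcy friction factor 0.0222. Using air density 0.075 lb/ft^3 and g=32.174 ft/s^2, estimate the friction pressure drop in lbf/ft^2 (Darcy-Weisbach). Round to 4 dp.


v_fps = 833/60 = 13.8833 ft/s
dp = 0.0222*(138/1.08)*0.075*13.8833^2/(2*32.174) = 0.6373 lbf/ft^2

0.6373 lbf/ft^2


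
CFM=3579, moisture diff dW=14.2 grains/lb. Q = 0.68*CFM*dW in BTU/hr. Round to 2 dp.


Q = 0.68 * 3579 * 14.2 = 34558.82 BTU/hr

34558.82 BTU/hr


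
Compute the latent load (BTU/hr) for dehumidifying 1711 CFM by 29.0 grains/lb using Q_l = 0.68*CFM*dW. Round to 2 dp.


Q = 0.68 * 1711 * 29.0 = 33740.92 BTU/hr

33740.92 BTU/hr


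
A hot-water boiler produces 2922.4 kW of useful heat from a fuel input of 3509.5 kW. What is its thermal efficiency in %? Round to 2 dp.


eta = (2922.4/3509.5)*100 = 83.27 %

83.27 %


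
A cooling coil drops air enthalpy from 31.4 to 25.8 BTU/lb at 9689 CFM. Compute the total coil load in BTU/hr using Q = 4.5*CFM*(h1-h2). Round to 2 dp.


Q = 4.5 * 9689 * (31.4 - 25.8) = 244162.80 BTU/hr

244162.80 BTU/hr


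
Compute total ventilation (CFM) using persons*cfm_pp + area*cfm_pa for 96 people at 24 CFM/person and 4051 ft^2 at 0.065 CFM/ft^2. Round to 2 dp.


Total = 96*24 + 4051*0.065 = 2567.32 CFM

2567.32 CFM


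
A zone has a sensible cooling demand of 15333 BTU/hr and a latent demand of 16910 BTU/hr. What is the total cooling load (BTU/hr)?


Qt = 15333 + 16910 = 32243 BTU/hr

32243 BTU/hr


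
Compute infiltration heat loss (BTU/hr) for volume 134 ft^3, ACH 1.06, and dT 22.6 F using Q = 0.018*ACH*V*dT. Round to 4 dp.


Q = 0.018 * 1.06 * 134 * 22.6 = 57.7819 BTU/hr

57.7819 BTU/hr


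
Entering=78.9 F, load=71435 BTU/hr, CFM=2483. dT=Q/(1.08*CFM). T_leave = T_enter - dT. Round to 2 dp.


dT = 71435/(1.08*2483) = 26.6385
T_leave = 78.9 - 26.6385 = 52.26 F

52.26 F


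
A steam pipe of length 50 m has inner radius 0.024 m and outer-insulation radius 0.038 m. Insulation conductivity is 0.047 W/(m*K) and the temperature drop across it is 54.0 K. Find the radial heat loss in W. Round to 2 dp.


Q = 2*pi*0.047*50*54.0/ln(0.038/0.024) = 1735.10 W

1735.10 W


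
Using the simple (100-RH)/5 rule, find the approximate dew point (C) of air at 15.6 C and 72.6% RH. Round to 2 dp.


Td = 15.6 - (100-72.6)/5 = 10.12 C

10.12 C


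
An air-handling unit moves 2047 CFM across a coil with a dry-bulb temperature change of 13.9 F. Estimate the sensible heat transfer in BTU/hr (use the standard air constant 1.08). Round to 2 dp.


Q = 1.08 * 2047 * 13.9 = 30729.56 BTU/hr

30729.56 BTU/hr


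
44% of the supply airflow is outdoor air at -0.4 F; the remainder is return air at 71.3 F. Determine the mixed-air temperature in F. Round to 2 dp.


T_mix = 0.44*(-0.4) + 0.56*71.3 = 39.75 F

39.75 F


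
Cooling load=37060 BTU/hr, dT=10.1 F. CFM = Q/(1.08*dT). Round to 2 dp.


CFM = 37060 / (1.08 * 10.1) = 3397.51

3397.51 CFM


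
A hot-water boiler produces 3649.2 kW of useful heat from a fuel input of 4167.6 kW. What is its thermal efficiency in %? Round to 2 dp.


eta = (3649.2/4167.6)*100 = 87.56 %

87.56 %


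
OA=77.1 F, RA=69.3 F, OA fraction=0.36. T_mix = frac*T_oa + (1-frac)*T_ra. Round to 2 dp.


T_mix = 0.36*77.1 + 0.64*69.3 = 72.11 F

72.11 F


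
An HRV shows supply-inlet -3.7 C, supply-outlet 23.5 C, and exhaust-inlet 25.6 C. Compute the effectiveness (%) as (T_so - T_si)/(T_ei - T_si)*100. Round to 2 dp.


eff = (23.5-(-3.7))/(25.6-(-3.7))*100 = 92.83 %

92.83 %


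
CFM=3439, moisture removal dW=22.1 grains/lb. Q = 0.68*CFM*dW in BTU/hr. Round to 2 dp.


Q = 0.68 * 3439 * 22.1 = 51681.29 BTU/hr

51681.29 BTU/hr


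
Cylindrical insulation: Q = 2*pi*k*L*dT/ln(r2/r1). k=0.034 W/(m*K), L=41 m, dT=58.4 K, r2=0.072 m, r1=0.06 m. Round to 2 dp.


Q = 2*pi*0.034*41*58.4/ln(0.072/0.06) = 2805.55 W

2805.55 W


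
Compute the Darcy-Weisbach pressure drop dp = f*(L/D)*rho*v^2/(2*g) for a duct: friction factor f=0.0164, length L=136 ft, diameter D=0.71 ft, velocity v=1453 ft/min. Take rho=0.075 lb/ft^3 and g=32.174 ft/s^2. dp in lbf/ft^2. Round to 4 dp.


v_fps = 1453/60 = 24.2167 ft/s
dp = 0.0164*(136/0.71)*0.075*24.2167^2/(2*32.174) = 2.1472 lbf/ft^2

2.1472 lbf/ft^2


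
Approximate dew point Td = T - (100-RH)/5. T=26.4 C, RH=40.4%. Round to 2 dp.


Td = 26.4 - (100-40.4)/5 = 14.48 C

14.48 C


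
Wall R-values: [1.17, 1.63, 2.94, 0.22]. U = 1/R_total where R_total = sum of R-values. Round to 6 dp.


R_total = 1.17 + 1.63 + 2.94 + 0.22 = 5.96
U = 1/5.96 = 0.167785

0.167785


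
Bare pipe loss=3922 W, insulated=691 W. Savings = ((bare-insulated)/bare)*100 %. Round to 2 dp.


Savings = ((3922-691)/3922)*100 = 82.38 %

82.38 %


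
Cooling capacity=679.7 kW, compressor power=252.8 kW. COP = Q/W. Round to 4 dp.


COP = 679.7 / 252.8 = 2.6887

2.6887


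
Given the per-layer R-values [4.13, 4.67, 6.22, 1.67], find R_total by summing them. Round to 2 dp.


R_total = 4.13 + 4.67 + 6.22 + 1.67 = 16.69

16.69


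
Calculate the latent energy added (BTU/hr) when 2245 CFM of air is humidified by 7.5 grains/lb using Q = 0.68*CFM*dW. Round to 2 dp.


Q = 0.68 * 2245 * 7.5 = 11449.50 BTU/hr

11449.50 BTU/hr


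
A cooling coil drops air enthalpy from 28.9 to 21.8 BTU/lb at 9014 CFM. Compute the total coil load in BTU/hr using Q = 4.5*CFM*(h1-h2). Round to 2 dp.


Q = 4.5 * 9014 * (28.9 - 21.8) = 287997.30 BTU/hr

287997.30 BTU/hr


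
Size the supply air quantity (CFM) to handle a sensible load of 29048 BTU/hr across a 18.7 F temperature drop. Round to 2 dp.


CFM = 29048 / (1.08 * 18.7) = 1438.30

1438.30 CFM


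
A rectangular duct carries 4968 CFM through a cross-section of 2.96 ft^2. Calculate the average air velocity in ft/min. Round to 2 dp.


V = 4968 / 2.96 = 1678.38 ft/min

1678.38 ft/min


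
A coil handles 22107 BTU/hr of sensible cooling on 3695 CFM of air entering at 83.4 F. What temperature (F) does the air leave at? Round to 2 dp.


dT = 22107/(1.08*3695) = 5.5398
T_leave = 83.4 - 5.5398 = 77.86 F

77.86 F


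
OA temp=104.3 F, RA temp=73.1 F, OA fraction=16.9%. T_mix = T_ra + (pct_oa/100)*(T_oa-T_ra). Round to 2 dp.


T_mix = 73.1 + (16.9/100)*(104.3-73.1) = 78.37 F

78.37 F


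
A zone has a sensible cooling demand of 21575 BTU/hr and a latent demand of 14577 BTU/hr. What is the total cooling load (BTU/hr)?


Qt = 21575 + 14577 = 36152 BTU/hr

36152 BTU/hr


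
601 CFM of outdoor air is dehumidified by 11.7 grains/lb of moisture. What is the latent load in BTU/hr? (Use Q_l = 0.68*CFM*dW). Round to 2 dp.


Q = 0.68 * 601 * 11.7 = 4781.56 BTU/hr

4781.56 BTU/hr


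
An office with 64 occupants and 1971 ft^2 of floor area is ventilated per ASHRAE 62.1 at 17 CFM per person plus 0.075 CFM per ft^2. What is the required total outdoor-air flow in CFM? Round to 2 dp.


Total = 64*17 + 1971*0.075 = 1235.83 CFM

1235.83 CFM


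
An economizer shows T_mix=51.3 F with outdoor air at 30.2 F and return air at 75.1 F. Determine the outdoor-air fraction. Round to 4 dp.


frac = (51.3 - 75.1) / (30.2 - 75.1) = 0.5301

0.5301


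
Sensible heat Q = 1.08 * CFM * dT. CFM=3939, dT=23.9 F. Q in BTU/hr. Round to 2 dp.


Q = 1.08 * 3939 * 23.9 = 101673.47 BTU/hr

101673.47 BTU/hr


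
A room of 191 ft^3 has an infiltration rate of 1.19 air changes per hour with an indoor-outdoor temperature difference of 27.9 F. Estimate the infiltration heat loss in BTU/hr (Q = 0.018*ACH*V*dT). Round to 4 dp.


Q = 0.018 * 1.19 * 191 * 27.9 = 114.1450 BTU/hr

114.1450 BTU/hr


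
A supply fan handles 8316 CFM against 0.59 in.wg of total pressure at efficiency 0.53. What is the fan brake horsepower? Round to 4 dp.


BHP = 8316 * 0.59 / (6356 * 0.53) = 1.4565 hp

1.4565 hp


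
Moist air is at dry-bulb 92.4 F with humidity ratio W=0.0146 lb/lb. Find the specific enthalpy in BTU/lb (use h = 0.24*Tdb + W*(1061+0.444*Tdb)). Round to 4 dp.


h = 0.24*92.4 + 0.0146*(1061+0.444*92.4) = 38.2656 BTU/lb

38.2656 BTU/lb


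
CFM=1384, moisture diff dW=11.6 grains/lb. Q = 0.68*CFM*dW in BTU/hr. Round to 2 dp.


Q = 0.68 * 1384 * 11.6 = 10916.99 BTU/hr

10916.99 BTU/hr


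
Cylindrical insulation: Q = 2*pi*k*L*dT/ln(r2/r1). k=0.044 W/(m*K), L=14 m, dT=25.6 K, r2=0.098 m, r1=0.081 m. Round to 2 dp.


Q = 2*pi*0.044*14*25.6/ln(0.098/0.081) = 520.07 W

520.07 W


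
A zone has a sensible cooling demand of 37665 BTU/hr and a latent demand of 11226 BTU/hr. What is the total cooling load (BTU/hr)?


Qt = 37665 + 11226 = 48891 BTU/hr

48891 BTU/hr


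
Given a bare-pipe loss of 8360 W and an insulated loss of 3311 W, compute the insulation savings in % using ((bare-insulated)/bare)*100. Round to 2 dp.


Savings = ((8360-3311)/8360)*100 = 60.39 %

60.39 %


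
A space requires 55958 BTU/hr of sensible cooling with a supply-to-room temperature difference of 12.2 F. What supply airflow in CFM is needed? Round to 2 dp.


CFM = 55958 / (1.08 * 12.2) = 4246.96

4246.96 CFM


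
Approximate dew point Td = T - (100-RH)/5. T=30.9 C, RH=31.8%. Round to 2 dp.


Td = 30.9 - (100-31.8)/5 = 17.26 C

17.26 C


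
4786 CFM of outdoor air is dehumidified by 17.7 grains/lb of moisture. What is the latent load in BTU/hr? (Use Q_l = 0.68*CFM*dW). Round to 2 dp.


Q = 0.68 * 4786 * 17.7 = 57604.30 BTU/hr

57604.30 BTU/hr


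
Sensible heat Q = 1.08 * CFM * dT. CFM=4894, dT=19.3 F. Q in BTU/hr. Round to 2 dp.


Q = 1.08 * 4894 * 19.3 = 102010.54 BTU/hr

102010.54 BTU/hr


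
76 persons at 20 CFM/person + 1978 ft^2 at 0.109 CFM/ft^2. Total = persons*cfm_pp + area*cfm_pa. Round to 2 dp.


Total = 76*20 + 1978*0.109 = 1735.60 CFM

1735.60 CFM


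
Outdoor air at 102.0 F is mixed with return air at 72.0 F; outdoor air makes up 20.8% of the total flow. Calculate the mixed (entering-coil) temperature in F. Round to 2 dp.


T_mix = 72.0 + (20.8/100)*(102.0-72.0) = 78.24 F

78.24 F


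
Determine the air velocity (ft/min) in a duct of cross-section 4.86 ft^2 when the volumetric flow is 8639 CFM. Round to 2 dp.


V = 8639 / 4.86 = 1777.57 ft/min

1777.57 ft/min


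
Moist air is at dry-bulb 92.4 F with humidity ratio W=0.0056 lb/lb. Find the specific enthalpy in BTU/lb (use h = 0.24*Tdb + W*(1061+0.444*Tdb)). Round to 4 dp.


h = 0.24*92.4 + 0.0056*(1061+0.444*92.4) = 28.3473 BTU/lb

28.3473 BTU/lb


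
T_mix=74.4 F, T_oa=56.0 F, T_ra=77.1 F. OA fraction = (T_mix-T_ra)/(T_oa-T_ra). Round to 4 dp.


frac = (74.4 - 77.1) / (56.0 - 77.1) = 0.1280

0.1280


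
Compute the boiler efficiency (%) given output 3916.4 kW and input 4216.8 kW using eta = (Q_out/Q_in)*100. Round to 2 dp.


eta = (3916.4/4216.8)*100 = 92.88 %

92.88 %


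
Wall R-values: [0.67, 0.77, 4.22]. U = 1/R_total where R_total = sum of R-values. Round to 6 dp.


R_total = 0.67 + 0.77 + 4.22 = 5.66
U = 1/5.66 = 0.176678

0.176678


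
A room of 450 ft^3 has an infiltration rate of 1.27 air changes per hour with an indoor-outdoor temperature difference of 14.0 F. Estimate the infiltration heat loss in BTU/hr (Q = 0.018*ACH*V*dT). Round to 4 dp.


Q = 0.018 * 1.27 * 450 * 14.0 = 144.0180 BTU/hr

144.0180 BTU/hr


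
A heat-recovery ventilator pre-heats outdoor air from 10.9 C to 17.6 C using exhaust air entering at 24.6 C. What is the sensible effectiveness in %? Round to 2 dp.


eff = (17.6-10.9)/(24.6-10.9)*100 = 48.91 %

48.91 %


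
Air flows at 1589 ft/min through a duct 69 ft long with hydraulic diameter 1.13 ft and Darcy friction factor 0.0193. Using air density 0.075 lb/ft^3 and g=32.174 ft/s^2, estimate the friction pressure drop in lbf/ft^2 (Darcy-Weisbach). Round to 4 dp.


v_fps = 1589/60 = 26.4833 ft/s
dp = 0.0193*(69/1.13)*0.075*26.4833^2/(2*32.174) = 0.9634 lbf/ft^2

0.9634 lbf/ft^2


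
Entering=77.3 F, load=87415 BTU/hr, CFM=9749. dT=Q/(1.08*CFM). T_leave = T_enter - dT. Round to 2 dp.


dT = 87415/(1.08*9749) = 8.3024
T_leave = 77.3 - 8.3024 = 69.00 F

69.00 F


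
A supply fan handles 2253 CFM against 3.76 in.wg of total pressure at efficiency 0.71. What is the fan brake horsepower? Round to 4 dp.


BHP = 2253 * 3.76 / (6356 * 0.71) = 1.8772 hp

1.8772 hp


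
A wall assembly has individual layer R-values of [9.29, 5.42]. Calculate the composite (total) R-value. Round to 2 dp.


R_total = 9.29 + 5.42 = 14.71

14.71


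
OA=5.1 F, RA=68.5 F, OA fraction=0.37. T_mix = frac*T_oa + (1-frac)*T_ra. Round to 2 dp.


T_mix = 0.37*5.1 + 0.63*68.5 = 45.04 F

45.04 F


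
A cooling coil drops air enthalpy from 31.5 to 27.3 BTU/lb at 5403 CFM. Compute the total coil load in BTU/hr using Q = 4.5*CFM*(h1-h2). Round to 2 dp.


Q = 4.5 * 5403 * (31.5 - 27.3) = 102116.70 BTU/hr

102116.70 BTU/hr


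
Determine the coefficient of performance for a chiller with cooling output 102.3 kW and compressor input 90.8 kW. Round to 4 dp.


COP = 102.3 / 90.8 = 1.1267

1.1267


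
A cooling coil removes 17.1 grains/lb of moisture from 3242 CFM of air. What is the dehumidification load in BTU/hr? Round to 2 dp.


Q = 0.68 * 3242 * 17.1 = 37697.98 BTU/hr

37697.98 BTU/hr


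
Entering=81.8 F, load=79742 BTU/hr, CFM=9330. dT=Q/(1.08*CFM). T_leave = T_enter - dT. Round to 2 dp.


dT = 79742/(1.08*9330) = 7.9137
T_leave = 81.8 - 7.9137 = 73.89 F

73.89 F


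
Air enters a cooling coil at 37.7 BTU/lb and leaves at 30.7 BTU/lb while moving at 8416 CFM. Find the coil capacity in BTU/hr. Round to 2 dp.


Q = 4.5 * 8416 * (37.7 - 30.7) = 265104.00 BTU/hr

265104.00 BTU/hr


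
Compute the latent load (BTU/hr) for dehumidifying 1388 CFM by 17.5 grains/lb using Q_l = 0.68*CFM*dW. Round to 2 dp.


Q = 0.68 * 1388 * 17.5 = 16517.20 BTU/hr

16517.20 BTU/hr


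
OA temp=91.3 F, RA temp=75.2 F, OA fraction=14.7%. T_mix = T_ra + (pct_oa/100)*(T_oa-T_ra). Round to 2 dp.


T_mix = 75.2 + (14.7/100)*(91.3-75.2) = 77.57 F

77.57 F


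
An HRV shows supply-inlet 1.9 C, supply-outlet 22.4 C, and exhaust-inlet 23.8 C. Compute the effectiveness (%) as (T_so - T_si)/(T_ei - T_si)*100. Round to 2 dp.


eff = (22.4-1.9)/(23.8-1.9)*100 = 93.61 %

93.61 %


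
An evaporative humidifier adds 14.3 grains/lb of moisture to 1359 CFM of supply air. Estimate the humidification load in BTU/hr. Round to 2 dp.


Q = 0.68 * 1359 * 14.3 = 13214.92 BTU/hr

13214.92 BTU/hr


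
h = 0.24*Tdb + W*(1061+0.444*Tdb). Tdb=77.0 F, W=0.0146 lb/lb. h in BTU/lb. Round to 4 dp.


h = 0.24*77.0 + 0.0146*(1061+0.444*77.0) = 34.4697 BTU/lb

34.4697 BTU/lb


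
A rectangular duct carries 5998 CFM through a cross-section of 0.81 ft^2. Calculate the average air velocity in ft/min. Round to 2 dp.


V = 5998 / 0.81 = 7404.94 ft/min

7404.94 ft/min


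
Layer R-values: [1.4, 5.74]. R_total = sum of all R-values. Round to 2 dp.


R_total = 1.4 + 5.74 = 7.14

7.14


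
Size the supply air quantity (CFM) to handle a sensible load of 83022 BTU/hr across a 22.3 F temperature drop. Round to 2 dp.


CFM = 83022 / (1.08 * 22.3) = 3447.18

3447.18 CFM


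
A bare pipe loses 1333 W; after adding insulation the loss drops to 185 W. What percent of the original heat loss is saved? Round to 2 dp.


Savings = ((1333-185)/1333)*100 = 86.12 %

86.12 %


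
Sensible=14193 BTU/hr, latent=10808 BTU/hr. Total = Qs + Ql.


Qt = 14193 + 10808 = 25001 BTU/hr

25001 BTU/hr


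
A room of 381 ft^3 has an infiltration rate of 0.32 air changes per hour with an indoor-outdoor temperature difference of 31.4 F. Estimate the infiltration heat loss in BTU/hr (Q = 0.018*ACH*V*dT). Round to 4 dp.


Q = 0.018 * 0.32 * 381 * 31.4 = 68.9092 BTU/hr

68.9092 BTU/hr


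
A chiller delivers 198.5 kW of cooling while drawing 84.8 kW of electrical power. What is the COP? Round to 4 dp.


COP = 198.5 / 84.8 = 2.3408

2.3408


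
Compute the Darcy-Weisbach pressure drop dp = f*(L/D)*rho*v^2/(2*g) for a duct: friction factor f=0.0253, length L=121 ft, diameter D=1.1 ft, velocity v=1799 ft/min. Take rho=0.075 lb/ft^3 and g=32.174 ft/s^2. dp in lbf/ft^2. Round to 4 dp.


v_fps = 1799/60 = 29.9833 ft/s
dp = 0.0253*(121/1.1)*0.075*29.9833^2/(2*32.174) = 2.9161 lbf/ft^2

2.9161 lbf/ft^2
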